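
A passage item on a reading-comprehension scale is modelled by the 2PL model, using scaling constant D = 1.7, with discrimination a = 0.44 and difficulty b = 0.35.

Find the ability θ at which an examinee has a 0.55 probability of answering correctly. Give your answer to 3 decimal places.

0.618

P(θ) = 1 / (1 + exp(−D·a(θ − b)))
logit = ln(0.5500/0.4500) = 0.2007
θ = b + logit/(1.7·a) = 0.35 + 0.2007/0.7480 = 0.6183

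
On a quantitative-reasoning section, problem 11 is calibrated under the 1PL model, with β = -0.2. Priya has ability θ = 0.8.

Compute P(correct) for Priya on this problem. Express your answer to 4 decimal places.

0.7311

P(θ) = 1 / (1 + exp(−(θ − β)))
Exponent: (0.8 − (-0.2)) = 1.0000
1/(1 + e^{-1.0000}) = 0.7311
P = 0.7311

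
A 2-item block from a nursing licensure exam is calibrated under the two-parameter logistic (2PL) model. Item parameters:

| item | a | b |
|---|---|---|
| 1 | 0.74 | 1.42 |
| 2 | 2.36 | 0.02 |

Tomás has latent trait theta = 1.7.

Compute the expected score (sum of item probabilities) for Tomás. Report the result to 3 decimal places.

P(theta) = 1 / (1 + exp(−a(theta − b)))
P_1 = 1/(1+e^{-0.2072}) = 0.5516
P_2 = 1/(1+e^{-3.9648}) = 0.9814
E[score] = 0.5516 + 0.9814 = 1.5330

1.533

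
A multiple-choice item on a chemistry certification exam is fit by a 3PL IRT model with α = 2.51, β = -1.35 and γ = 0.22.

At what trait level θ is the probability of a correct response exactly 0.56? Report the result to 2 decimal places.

P(θ) = γ + (1 − γ) · 1 / (1 + exp(−α(θ − β)))
Remove guessing floor: (0.56 − 0.22)/(1 − 0.22) = 0.4359
logit = ln(0.4359/0.5641) = -0.2578
θ = β + logit/(α) = -1.35 + (-0.2578)/2.5100 = -1.4527

-1.45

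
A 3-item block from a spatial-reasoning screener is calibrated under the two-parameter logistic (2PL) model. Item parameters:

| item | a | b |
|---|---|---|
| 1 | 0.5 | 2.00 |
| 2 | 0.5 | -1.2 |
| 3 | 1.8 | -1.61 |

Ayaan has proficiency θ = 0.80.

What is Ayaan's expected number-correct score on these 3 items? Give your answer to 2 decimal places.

P(θ) = 1 / (1 + exp(−a(θ − b)))
P_1 = 1/(1+e^{0.6000}) = 0.3543
P_2 = 1/(1+e^{-1.0000}) = 0.7311
P_3 = 1/(1+e^{-4.3380}) = 0.9871
E[score] = 0.3543 + 0.7311 + 0.9871 = 2.0725

2.07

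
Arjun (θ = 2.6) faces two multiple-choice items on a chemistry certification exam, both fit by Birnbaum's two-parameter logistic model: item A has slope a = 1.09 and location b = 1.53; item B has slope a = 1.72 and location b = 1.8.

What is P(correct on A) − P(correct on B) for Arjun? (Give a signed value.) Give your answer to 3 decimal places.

-0.036

P(θ) = 1 / (1 + exp(−a(θ − b)))
P_A = 0.7625
P_B = 0.7983
P_A − P_B = -0.0359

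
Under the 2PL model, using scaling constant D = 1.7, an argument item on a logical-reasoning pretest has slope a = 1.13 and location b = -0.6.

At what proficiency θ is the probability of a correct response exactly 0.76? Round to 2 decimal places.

0.00

P(θ) = 1 / (1 + exp(−D·a(θ − b)))
logit = ln(0.7600/0.2400) = 1.1527
θ = b + logit/(1.7·a) = -0.6 + 1.1527/1.9210 = 0.0000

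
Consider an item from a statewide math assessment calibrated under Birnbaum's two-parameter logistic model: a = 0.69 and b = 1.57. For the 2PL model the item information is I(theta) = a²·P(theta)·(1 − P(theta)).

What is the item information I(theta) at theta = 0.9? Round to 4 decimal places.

0.1129

P = 1/(1+e^{0.4623}) = 0.3864
P(1−P) = 0.3864 × 0.6136 = 0.2371
I = a² × P(1−P) = 0.69² × 0.2371 = 0.11289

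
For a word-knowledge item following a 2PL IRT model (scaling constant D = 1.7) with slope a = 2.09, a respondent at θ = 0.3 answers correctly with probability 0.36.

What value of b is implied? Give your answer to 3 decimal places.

P(θ) = 1 / (1 + exp(−D·a(θ − b)))
logit(0.36) = ln(0.36/0.64) = -0.5754
b = θ − logit/(1.7·a) = 0.3 − (-0.5754)/3.5530 = 0.4619

0.462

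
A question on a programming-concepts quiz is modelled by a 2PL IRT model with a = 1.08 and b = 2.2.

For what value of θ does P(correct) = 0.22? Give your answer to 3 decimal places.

P(θ) = 1 / (1 + exp(−a(θ − b)))
logit = ln(0.2200/0.7800) = -1.2657
θ = b + logit/(a) = 2.2 + (-1.2657)/1.0800 = 1.0281

1.028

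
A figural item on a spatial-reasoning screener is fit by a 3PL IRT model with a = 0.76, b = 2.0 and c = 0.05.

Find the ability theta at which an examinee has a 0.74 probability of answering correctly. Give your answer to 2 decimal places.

P(theta) = c + (1 − c) · 1 / (1 + exp(−a(theta − b)))
Remove guessing floor: (0.74 − 0.05)/(1 − 0.05) = 0.7263
logit = ln(0.7263/0.2737) = 0.9760
theta = b + logit/(a) = 2.0 + 0.9760/0.7600 = 3.2842

3.28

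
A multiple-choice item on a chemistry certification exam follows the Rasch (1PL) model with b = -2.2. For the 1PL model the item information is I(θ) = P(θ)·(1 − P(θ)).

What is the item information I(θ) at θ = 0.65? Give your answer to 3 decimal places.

0.052

P = 1/(1+e^{-2.8500}) = 0.9453
P(1−P) = 0.9453 × 0.0547 = 0.0517
I = P(1−P) = 0.05169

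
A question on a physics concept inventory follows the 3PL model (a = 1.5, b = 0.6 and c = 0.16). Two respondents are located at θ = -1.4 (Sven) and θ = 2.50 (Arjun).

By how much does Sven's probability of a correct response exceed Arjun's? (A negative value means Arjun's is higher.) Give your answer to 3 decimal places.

P(θ) = c + (1 − c) · 1 / (1 + exp(−a(θ − b)))
P(Sven) = 0.1998  [exponent -3.0000]
P(Arjun) = 0.9541  [exponent 2.8500]
Difference = 0.1998 − 0.9541 = -0.7542

-0.754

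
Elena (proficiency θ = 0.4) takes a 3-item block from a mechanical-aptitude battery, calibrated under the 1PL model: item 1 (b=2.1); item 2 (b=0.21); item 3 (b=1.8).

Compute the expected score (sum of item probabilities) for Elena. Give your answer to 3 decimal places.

P(θ) = 1 / (1 + exp(−(θ − b)))
P_1 = 1/(1+e^{1.7000}) = 0.1545
P_2 = 1/(1+e^{-0.1900}) = 0.5474
P_3 = 1/(1+e^{1.4000}) = 0.1978
E[score] = 0.1545 + 0.5474 + 0.1978 = 0.8996

0.900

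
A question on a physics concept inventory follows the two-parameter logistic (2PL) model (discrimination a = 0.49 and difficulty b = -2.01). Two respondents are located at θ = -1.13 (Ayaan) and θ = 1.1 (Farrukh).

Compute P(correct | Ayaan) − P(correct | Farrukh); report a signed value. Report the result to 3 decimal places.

P(θ) = 1 / (1 + exp(−a(θ − b)))
P(Ayaan) = 0.6062  [exponent 0.4312]
P(Farrukh) = 0.8211  [exponent 1.5239]
Difference = 0.6062 − 0.8211 = -0.2150

-0.215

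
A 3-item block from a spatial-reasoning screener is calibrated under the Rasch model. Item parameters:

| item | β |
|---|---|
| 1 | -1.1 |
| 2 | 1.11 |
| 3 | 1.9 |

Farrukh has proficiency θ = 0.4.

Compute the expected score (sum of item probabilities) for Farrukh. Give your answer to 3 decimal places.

P(θ) = 1 / (1 + exp(−(θ − β)))
P_1 = 1/(1+e^{-1.5000}) = 0.8176
P_2 = 1/(1+e^{0.7100}) = 0.3296
P_3 = 1/(1+e^{1.5000}) = 0.1824
E[score] = 0.8176 + 0.3296 + 0.1824 = 1.3296

1.330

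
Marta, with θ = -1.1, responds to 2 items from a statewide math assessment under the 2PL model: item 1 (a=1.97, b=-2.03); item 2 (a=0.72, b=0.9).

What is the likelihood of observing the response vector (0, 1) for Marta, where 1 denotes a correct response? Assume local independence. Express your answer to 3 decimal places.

P(θ) = 1 / (1 + exp(−a(θ − b)))
P_1 = 1/(1+e^{-1.8321}) = 0.8620
P_2 = 1/(1+e^{1.4400}) = 0.1915
L = (1−P_1) × P_2 = 0.1380 × 0.1915 = 0.02643

0.026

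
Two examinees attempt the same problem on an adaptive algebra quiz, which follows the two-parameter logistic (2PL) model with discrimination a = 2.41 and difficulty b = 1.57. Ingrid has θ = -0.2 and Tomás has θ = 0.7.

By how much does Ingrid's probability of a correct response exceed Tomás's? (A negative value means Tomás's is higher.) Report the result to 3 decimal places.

P(θ) = 1 / (1 + exp(−a(θ − b)))
P(Ingrid) = 0.0138  [exponent -4.2657]
P(Tomás) = 0.1094  [exponent -2.0967]
Difference = 0.0138 − 0.1094 = -0.0956

-0.096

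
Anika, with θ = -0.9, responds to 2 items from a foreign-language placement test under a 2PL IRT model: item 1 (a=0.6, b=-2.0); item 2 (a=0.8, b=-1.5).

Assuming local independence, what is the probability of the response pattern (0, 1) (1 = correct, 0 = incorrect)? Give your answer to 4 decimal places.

P(θ) = 1 / (1 + exp(−a(θ − b)))
P_1 = 1/(1+e^{-0.6600}) = 0.6593
P_2 = 1/(1+e^{-0.4800}) = 0.6177
L = (1−P_1) × P_2 = 0.3407 × 0.6177 = 0.21049

0.2105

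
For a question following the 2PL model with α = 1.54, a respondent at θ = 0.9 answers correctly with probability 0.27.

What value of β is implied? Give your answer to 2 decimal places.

1.55

P(θ) = 1 / (1 + exp(−α(θ − β)))
logit(0.27) = ln(0.27/0.73) = -0.9946
β = θ − logit/(α) = 0.9 − (-0.9946)/1.5400 = 1.5459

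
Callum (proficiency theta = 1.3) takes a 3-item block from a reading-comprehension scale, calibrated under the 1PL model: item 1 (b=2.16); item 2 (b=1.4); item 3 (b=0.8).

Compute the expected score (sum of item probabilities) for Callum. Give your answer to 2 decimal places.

P(theta) = 1 / (1 + exp(−(theta − b)))
P_1 = 1/(1+e^{0.8600}) = 0.2973
P_2 = 1/(1+e^{0.1000}) = 0.4750
P_3 = 1/(1+e^{-0.5000}) = 0.6225
E[score] = 0.2973 + 0.4750 + 0.6225 = 1.3948

1.39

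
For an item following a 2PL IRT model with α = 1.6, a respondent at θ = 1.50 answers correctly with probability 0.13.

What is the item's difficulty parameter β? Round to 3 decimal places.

2.688

P(θ) = 1 / (1 + exp(−α(θ − β)))
logit(0.13) = ln(0.13/0.87) = -1.9010
β = θ − logit/(α) = 1.50 − (-1.9010)/1.6000 = 2.6881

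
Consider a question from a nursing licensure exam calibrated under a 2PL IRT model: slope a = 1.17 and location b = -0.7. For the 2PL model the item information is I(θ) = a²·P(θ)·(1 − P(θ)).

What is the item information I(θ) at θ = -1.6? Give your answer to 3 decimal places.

P = 1/(1+e^{1.0530}) = 0.2586
P(1−P) = 0.2586 × 0.7414 = 0.1917
I = a² × P(1−P) = 1.17² × 0.1917 = 0.26249

0.262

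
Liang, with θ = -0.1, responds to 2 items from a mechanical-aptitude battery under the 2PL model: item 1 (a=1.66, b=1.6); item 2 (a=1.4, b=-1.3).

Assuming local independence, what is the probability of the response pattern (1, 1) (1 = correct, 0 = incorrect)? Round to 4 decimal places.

0.0473

P(θ) = 1 / (1 + exp(−a(θ − b)))
P_1 = 1/(1+e^{2.8220}) = 0.0561
P_2 = 1/(1+e^{-1.6800}) = 0.8429
L = P_1 × P_2 = 0.0561 × 0.8429 = 0.04733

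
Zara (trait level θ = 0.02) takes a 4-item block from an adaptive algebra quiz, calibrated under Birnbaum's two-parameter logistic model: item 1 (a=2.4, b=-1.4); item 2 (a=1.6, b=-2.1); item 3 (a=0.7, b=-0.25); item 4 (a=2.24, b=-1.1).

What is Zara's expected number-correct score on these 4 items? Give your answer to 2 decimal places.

P(θ) = 1 / (1 + exp(−a(θ − b)))
P_1 = 1/(1+e^{-3.4080}) = 0.9680
P_2 = 1/(1+e^{-3.3920}) = 0.9675
P_3 = 1/(1+e^{-0.1890}) = 0.5471
P_4 = 1/(1+e^{-2.5088}) = 0.9248
E[score] = 0.9680 + 0.9675 + 0.5471 + 0.9248 = 3.4073

3.41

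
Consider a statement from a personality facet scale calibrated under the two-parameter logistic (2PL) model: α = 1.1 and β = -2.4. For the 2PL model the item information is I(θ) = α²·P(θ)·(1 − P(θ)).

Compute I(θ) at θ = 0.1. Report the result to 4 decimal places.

P = 1/(1+e^{-2.7500}) = 0.9399
P(1−P) = 0.9399 × 0.0601 = 0.0565
I = α² × P(1−P) = 1.1² × 0.0565 = 0.06834

0.0683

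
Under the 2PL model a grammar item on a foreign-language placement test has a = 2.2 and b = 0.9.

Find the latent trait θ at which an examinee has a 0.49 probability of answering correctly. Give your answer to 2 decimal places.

P(θ) = 1 / (1 + exp(−a(θ − b)))
logit = ln(0.4900/0.5100) = -0.0400
θ = b + logit/(a) = 0.9 + (-0.0400)/2.2000 = 0.8818

0.88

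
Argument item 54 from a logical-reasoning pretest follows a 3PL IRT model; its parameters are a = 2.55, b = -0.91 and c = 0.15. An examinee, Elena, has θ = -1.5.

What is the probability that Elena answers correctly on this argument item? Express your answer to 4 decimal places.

P(θ) = c + (1 − c) · 1 / (1 + exp(−a(θ − b)))
Exponent: 2.55 × (-1.5 − (-0.91)) = -1.5045
1/(1 + e^{1.5045}) = 0.1818
P = 0.15 + 0.85 × 0.1818 = 0.3045

0.3045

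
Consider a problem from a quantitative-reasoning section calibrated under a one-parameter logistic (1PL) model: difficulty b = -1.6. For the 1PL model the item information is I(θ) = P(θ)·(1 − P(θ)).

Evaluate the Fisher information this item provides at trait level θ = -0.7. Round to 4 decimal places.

0.2055

P = 1/(1+e^{-0.9000}) = 0.7109
P(1−P) = 0.7109 × 0.2891 = 0.2055
I = P(1−P) = 0.20550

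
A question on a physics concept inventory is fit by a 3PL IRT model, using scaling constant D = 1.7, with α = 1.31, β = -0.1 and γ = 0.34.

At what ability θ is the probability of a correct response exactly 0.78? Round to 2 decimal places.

P(θ) = γ + (1 − γ) · 1 / (1 + exp(−D·α(θ − β)))
Remove guessing floor: (0.78 − 0.34)/(1 − 0.34) = 0.6667
logit = ln(0.6667/0.3333) = 0.6931
θ = β + logit/(1.7·α) = -0.1 + 0.6931/2.2270 = 0.2112

0.21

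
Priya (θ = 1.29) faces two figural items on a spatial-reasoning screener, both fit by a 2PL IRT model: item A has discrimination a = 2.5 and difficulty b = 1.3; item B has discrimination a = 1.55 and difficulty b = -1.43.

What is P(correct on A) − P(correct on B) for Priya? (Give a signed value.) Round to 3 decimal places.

P(θ) = 1 / (1 + exp(−a(θ − b)))
P_A = 0.4938
P_B = 0.9855
P_A − P_B = -0.4917

-0.492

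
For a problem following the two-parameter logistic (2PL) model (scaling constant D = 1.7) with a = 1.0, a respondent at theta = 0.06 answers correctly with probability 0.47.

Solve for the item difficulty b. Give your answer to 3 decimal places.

P(theta) = 1 / (1 + exp(−D·a(theta − b)))
logit(0.47) = ln(0.47/0.53) = -0.1201
b = theta − logit/(1.7·a) = 0.06 − (-0.1201)/1.7000 = 0.1307

0.131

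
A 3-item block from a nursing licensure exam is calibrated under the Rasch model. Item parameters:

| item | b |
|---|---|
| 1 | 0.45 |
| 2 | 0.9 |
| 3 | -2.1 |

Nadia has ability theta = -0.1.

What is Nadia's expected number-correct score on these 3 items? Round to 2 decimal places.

1.52

P(theta) = 1 / (1 + exp(−(theta − b)))
P_1 = 1/(1+e^{0.5500}) = 0.3659
P_2 = 1/(1+e^{1.0000}) = 0.2689
P_3 = 1/(1+e^{-2.0000}) = 0.8808
E[score] = 0.3659 + 0.2689 + 0.8808 = 1.5156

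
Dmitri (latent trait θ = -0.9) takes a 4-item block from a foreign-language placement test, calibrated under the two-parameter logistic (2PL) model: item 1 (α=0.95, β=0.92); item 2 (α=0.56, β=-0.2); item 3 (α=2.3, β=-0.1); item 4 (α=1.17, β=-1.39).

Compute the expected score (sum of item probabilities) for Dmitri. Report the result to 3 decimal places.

P(θ) = 1 / (1 + exp(−α(θ − β)))
P_1 = 1/(1+e^{1.7290}) = 0.1507
P_2 = 1/(1+e^{0.3920}) = 0.4032
P_3 = 1/(1+e^{1.8400}) = 0.1371
P_4 = 1/(1+e^{-0.5733}) = 0.6395
E[score] = 0.1507 + 0.4032 + 0.1371 + 0.6395 = 1.3305

1.331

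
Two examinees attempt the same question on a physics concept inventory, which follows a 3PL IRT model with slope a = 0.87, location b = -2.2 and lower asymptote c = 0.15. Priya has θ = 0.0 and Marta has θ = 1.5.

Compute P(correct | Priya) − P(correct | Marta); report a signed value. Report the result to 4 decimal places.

P(θ) = c + (1 − c) · 1 / (1 + exp(−a(θ − b)))
P(Priya) = 0.8907  [exponent 1.9140]
P(Marta) = 0.9673  [exponent 3.2190]
Difference = 0.8907 − 0.9673 = -0.0766

-0.0766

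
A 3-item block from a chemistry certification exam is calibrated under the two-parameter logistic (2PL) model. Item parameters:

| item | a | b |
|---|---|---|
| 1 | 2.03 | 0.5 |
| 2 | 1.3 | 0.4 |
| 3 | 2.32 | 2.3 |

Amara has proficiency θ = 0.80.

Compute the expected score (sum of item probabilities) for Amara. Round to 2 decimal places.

1.30

P(θ) = 1 / (1 + exp(−a(θ − b)))
P_1 = 1/(1+e^{-0.6090}) = 0.6477
P_2 = 1/(1+e^{-0.5200}) = 0.6271
P_3 = 1/(1+e^{3.4800}) = 0.0299
E[score] = 0.6477 + 0.6271 + 0.0299 = 1.3047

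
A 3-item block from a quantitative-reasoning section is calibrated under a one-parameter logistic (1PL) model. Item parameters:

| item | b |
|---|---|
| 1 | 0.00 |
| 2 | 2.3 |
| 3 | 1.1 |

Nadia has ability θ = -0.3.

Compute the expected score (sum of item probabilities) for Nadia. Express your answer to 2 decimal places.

0.69

P(θ) = 1 / (1 + exp(−(θ − b)))
P_1 = 1/(1+e^{0.3000}) = 0.4256
P_2 = 1/(1+e^{2.6000}) = 0.0691
P_3 = 1/(1+e^{1.4000}) = 0.1978
E[score] = 0.4256 + 0.0691 + 0.1978 = 0.6925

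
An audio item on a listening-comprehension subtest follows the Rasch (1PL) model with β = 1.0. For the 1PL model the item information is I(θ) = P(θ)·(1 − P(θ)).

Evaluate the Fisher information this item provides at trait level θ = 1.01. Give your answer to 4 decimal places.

0.2500

P = 1/(1+e^{-0.0100}) = 0.5025
P(1−P) = 0.5025 × 0.4975 = 0.2500
I = P(1−P) = 0.24999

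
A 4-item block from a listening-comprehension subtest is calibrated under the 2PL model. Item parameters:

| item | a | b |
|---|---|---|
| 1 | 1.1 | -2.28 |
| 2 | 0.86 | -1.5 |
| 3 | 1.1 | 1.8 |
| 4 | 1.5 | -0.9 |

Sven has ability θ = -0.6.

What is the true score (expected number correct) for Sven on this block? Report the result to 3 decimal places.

2.226

P(θ) = 1 / (1 + exp(−a(θ − b)))
P_1 = 1/(1+e^{-1.8480}) = 0.8639
P_2 = 1/(1+e^{-0.7740}) = 0.6844
P_3 = 1/(1+e^{2.6400}) = 0.0666
P_4 = 1/(1+e^{-0.4500}) = 0.6106
E[score] = 0.8639 + 0.6844 + 0.0666 + 0.6106 = 2.2255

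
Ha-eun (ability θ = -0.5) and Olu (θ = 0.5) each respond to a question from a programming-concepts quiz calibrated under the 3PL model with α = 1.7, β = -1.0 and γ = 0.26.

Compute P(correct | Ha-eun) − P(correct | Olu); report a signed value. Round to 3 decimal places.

-0.168

P(θ) = γ + (1 − γ) · 1 / (1 + exp(−α(θ − β)))
P(Ha-eun) = 0.7784  [exponent 0.8500]
P(Olu) = 0.9464  [exponent 2.5500]
Difference = 0.7784 − 0.9464 = -0.1680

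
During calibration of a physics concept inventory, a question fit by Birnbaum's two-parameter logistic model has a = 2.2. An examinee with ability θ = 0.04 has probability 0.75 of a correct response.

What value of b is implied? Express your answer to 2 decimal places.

P(θ) = 1 / (1 + exp(−a(θ − b)))
logit(0.75) = ln(0.75/0.25) = 1.0986
b = θ − logit/(a) = 0.04 − 1.0986/2.2000 = -0.4594

-0.46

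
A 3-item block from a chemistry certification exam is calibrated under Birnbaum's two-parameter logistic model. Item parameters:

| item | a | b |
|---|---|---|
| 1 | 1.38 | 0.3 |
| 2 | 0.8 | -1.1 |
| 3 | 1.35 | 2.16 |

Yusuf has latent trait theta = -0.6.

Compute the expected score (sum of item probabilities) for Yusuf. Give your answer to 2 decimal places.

0.85

P(theta) = 1 / (1 + exp(−a(theta − b)))
P_1 = 1/(1+e^{1.2420}) = 0.2241
P_2 = 1/(1+e^{-0.4000}) = 0.5987
P_3 = 1/(1+e^{3.7260}) = 0.0235
E[score] = 0.2241 + 0.5987 + 0.0235 = 0.8463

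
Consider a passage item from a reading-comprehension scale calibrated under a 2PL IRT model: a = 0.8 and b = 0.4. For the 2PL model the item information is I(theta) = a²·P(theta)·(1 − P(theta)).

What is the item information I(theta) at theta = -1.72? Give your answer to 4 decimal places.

0.0838

P = 1/(1+e^{1.6960}) = 0.1550
P(1−P) = 0.1550 × 0.8450 = 0.1310
I = a² × P(1−P) = 0.8² × 0.1310 = 0.08382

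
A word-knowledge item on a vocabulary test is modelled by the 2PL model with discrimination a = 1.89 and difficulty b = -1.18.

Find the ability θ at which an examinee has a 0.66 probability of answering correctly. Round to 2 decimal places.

P(θ) = 1 / (1 + exp(−a(θ − b)))
logit = ln(0.6600/0.3400) = 0.6633
θ = b + logit/(a) = -1.18 + 0.6633/1.8900 = -0.8291

-0.83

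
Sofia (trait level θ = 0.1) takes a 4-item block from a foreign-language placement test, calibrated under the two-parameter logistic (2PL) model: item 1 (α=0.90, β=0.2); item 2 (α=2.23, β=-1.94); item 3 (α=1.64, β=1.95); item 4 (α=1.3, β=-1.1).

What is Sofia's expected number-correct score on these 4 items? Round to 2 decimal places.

2.34

P(θ) = 1 / (1 + exp(−α(θ − β)))
P_1 = 1/(1+e^{0.0900}) = 0.4775
P_2 = 1/(1+e^{-4.5492}) = 0.9895
P_3 = 1/(1+e^{3.0340}) = 0.0459
P_4 = 1/(1+e^{-1.5600}) = 0.8264
E[score] = 0.4775 + 0.9895 + 0.0459 + 0.8264 = 2.3393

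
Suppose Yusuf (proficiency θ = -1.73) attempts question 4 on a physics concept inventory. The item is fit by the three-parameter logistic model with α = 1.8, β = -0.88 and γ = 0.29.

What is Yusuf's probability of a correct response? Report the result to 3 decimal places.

P(θ) = γ + (1 − γ) · 1 / (1 + exp(−α(θ − β)))
Exponent: 1.8 × (-1.73 − (-0.88)) = -1.5300
1/(1 + e^{1.5300}) = 0.1780
P = 0.29 + 0.71 × 0.1780 = 0.4164

0.416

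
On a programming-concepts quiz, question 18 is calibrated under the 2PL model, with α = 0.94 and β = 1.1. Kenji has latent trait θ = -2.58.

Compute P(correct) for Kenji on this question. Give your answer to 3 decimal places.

P(θ) = 1 / (1 + exp(−α(θ − β)))
Exponent: 0.94 × (-2.58 − 1.1) = -3.4592
1/(1 + e^{3.4592}) = 0.0305

0.030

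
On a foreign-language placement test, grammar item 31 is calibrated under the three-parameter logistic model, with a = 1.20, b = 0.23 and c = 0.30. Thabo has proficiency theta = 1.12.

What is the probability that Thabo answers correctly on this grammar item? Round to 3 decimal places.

P(theta) = c + (1 − c) · 1 / (1 + exp(−a(theta − b)))
Exponent: 1.20 × (1.12 − 0.23) = 1.0680
1/(1 + e^{-1.0680}) = 0.7442
P = 0.30 + 0.70 × 0.7442 = 0.8210

0.821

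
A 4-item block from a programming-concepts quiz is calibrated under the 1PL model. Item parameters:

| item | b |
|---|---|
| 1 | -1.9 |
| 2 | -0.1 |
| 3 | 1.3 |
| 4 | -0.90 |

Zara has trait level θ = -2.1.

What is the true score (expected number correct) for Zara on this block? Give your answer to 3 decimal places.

P(θ) = 1 / (1 + exp(−(θ − b)))
P_1 = 1/(1+e^{0.2000}) = 0.4502
P_2 = 1/(1+e^{2.0000}) = 0.1192
P_3 = 1/(1+e^{3.4000}) = 0.0323
P_4 = 1/(1+e^{1.2000}) = 0.2315
E[score] = 0.4502 + 0.1192 + 0.0323 + 0.2315 = 0.8331

0.833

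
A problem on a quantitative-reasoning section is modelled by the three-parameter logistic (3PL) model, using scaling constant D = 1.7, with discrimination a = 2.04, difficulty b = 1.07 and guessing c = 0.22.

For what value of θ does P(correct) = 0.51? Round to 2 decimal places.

0.92

P(θ) = c + (1 − c) · 1 / (1 + exp(−D·a(θ − b)))
Remove guessing floor: (0.51 − 0.22)/(1 − 0.22) = 0.3718
logit = ln(0.3718/0.6282) = -0.5245
θ = b + logit/(1.7·a) = 1.07 + (-0.5245)/3.4680 = 0.9188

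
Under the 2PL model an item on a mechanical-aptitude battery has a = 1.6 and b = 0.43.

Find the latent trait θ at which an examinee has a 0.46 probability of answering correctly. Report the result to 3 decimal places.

0.330

P(θ) = 1 / (1 + exp(−a(θ − b)))
logit = ln(0.4600/0.5400) = -0.1603
θ = b + logit/(a) = 0.43 + (-0.1603)/1.6000 = 0.3298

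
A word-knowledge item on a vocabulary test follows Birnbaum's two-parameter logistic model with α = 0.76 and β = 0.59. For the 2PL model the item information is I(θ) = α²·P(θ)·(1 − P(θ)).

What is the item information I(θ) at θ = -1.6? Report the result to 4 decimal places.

0.0773

P = 1/(1+e^{1.6644}) = 0.1592
P(1−P) = 0.1592 × 0.8408 = 0.1338
I = α² × P(1−P) = 0.76² × 0.1338 = 0.07730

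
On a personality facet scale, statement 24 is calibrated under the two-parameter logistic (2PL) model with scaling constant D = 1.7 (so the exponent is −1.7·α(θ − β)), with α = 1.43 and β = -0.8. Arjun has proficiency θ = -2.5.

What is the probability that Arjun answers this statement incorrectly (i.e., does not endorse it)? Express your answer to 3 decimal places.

P(θ) = 1 / (1 + exp(−D·α(θ − β)))
Exponent: 1.7 × 1.43 × (-2.5 − (-0.8)) = -4.1327
1/(1 + e^{4.1327}) = 0.0158
P = 0.0158
P(incorrect) = 1 − 0.0158 = 0.9842

0.984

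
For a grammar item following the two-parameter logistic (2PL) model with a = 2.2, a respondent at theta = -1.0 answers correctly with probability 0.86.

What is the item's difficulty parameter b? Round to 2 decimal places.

P(theta) = 1 / (1 + exp(−a(theta − b)))
logit(0.86) = ln(0.86/0.14) = 1.8153
b = theta − logit/(a) = -1.0 − 1.8153/2.2000 = -1.8251

-1.83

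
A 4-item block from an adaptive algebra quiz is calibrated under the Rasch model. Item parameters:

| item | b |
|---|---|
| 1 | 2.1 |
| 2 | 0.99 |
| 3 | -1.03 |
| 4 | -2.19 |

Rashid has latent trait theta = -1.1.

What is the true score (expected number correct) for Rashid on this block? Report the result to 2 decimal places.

1.38

P(theta) = 1 / (1 + exp(−(theta − b)))
P_1 = 1/(1+e^{3.2000}) = 0.0392
P_2 = 1/(1+e^{2.0900}) = 0.1101
P_3 = 1/(1+e^{0.0700}) = 0.4825
P_4 = 1/(1+e^{-1.0900}) = 0.7484
E[score] = 0.0392 + 0.1101 + 0.4825 + 0.7484 = 1.3801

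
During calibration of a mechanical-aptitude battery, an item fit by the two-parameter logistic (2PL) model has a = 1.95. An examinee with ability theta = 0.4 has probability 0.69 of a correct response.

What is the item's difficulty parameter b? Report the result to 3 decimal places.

-0.010

P(theta) = 1 / (1 + exp(−a(theta − b)))
logit(0.69) = ln(0.69/0.31) = 0.8001
b = theta − logit/(a) = 0.4 − 0.8001/1.9500 = -0.0103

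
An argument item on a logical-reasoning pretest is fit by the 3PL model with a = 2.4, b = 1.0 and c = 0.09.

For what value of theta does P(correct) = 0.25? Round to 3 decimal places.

P(theta) = c + (1 − c) · 1 / (1 + exp(−a(theta − b)))
Remove guessing floor: (0.25 − 0.09)/(1 − 0.09) = 0.1758
logit = ln(0.1758/0.8242) = -1.5449
theta = b + logit/(a) = 1.0 + (-1.5449)/2.4000 = 0.3563

0.356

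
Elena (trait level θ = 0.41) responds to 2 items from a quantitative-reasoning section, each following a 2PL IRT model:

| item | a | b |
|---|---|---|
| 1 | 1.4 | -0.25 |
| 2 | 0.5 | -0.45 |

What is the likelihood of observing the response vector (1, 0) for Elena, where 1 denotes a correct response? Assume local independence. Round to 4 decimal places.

0.2821

P(θ) = 1 / (1 + exp(−a(θ − b)))
P_1 = 1/(1+e^{-0.9240}) = 0.7159
P_2 = 1/(1+e^{-0.4300}) = 0.6059
L = P_1 × (1−P_2) = 0.7159 × 0.3941 = 0.28214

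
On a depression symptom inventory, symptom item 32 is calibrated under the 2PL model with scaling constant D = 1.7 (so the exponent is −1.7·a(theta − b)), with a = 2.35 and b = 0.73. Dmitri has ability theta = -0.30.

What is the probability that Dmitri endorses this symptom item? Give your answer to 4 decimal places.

P(theta) = 1 / (1 + exp(−D·a(theta − b)))
Exponent: 1.7 × 2.35 × (-0.30 − 0.73) = -4.1149
1/(1 + e^{4.1149}) = 0.0161
P = 0.0161

0.0161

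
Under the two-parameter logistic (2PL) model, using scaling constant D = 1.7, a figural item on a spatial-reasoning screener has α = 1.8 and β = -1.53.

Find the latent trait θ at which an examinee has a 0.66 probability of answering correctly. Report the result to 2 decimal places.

-1.31

P(θ) = 1 / (1 + exp(−D·α(θ − β)))
logit = ln(0.6600/0.3400) = 0.6633
θ = β + logit/(1.7·α) = -1.53 + 0.6633/3.0600 = -1.3132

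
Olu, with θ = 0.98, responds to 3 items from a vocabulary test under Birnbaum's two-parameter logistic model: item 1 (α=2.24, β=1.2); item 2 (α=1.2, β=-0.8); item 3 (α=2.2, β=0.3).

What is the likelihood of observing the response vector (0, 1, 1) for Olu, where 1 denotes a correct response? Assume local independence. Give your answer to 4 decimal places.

0.4536

P(θ) = 1 / (1 + exp(−α(θ − β)))
P_1 = 1/(1+e^{0.4928}) = 0.3792
P_2 = 1/(1+e^{-2.1360}) = 0.8944
P_3 = 1/(1+e^{-1.4960}) = 0.8170
L = (1−P_1) × P_2 × P_3 = 0.6208 × 0.8944 × 0.8170 = 0.45357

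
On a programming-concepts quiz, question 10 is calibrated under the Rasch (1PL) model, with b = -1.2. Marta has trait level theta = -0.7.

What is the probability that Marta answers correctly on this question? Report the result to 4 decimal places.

P(theta) = 1 / (1 + exp(−(theta − b)))
Exponent: (-0.7 − (-1.2)) = 0.5000
1/(1 + e^{-0.5000}) = 0.6225
P = 0.6225

0.6225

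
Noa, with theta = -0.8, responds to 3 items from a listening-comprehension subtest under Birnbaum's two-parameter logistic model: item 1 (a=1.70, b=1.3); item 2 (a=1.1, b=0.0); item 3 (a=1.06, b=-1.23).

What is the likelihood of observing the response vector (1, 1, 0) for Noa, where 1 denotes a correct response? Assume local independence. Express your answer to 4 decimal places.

0.0031

P(theta) = 1 / (1 + exp(−a(theta − b)))
P_1 = 1/(1+e^{3.5700}) = 0.0274
P_2 = 1/(1+e^{0.8800}) = 0.2932
P_3 = 1/(1+e^{-0.4558}) = 0.6120
L = P_1 × P_2 × (1−P_3) = 0.0274 × 0.2932 × 0.3880 = 0.00311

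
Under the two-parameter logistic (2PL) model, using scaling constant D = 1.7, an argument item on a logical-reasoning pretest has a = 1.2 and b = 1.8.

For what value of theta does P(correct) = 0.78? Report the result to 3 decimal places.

2.420

P(theta) = 1 / (1 + exp(−D·a(theta − b)))
logit = ln(0.7800/0.2200) = 1.2657
theta = b + logit/(1.7·a) = 1.8 + 1.2657/2.0400 = 2.4204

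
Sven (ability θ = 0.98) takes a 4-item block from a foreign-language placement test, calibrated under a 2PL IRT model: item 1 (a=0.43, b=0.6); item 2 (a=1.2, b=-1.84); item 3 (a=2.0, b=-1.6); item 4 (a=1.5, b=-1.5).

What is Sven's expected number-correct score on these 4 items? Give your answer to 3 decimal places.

P(θ) = 1 / (1 + exp(−a(θ − b)))
P_1 = 1/(1+e^{-0.1634}) = 0.5408
P_2 = 1/(1+e^{-3.3840}) = 0.9672
P_3 = 1/(1+e^{-5.1600}) = 0.9943
P_4 = 1/(1+e^{-3.7200}) = 0.9763
E[score] = 0.5408 + 0.9672 + 0.9943 + 0.9763 = 3.4786

3.479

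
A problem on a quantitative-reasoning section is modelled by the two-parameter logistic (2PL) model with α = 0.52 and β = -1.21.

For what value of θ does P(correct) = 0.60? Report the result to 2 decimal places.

P(θ) = 1 / (1 + exp(−α(θ − β)))
logit = ln(0.6000/0.4000) = 0.4055
θ = β + logit/(α) = -1.21 + 0.4055/0.5200 = -0.4303

-0.43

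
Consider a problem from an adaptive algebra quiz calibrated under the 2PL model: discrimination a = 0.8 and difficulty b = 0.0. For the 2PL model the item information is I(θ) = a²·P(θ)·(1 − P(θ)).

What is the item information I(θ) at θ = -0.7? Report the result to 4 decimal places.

P = 1/(1+e^{0.5600}) = 0.3635
P(1−P) = 0.3635 × 0.6365 = 0.2314
I = a² × P(1−P) = 0.8² × 0.2314 = 0.14808

0.1481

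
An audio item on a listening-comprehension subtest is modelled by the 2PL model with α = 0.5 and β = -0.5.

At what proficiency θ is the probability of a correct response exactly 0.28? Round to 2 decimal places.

-2.39

P(θ) = 1 / (1 + exp(−α(θ − β)))
logit = ln(0.2800/0.7200) = -0.9445
θ = β + logit/(α) = -0.5 + (-0.9445)/0.5000 = -2.3889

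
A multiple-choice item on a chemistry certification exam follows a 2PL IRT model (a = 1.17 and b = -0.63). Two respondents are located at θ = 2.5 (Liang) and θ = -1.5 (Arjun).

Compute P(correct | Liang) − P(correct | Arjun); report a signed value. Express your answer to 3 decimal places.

0.710

P(θ) = 1 / (1 + exp(−a(θ − b)))
P(Liang) = 0.9750  [exponent 3.6621]
P(Arjun) = 0.2654  [exponent -1.0179]
Difference = 0.9750 − 0.2654 = 0.7095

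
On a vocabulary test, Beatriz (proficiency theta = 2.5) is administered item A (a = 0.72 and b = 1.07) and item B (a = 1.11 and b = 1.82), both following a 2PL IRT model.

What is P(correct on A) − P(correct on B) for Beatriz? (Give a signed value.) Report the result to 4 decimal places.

0.0566

P(theta) = 1 / (1 + exp(−a(theta − b)))
P_A = 0.7368
P_B = 0.6802
P_A − P_B = 0.0566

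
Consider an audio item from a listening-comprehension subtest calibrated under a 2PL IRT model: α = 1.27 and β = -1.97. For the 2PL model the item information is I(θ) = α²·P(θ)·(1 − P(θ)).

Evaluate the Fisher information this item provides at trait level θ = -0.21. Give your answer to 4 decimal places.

0.1408

P = 1/(1+e^{-2.2352}) = 0.9034
P(1−P) = 0.9034 × 0.0966 = 0.0873
I = α² × P(1−P) = 1.27² × 0.0873 = 0.14080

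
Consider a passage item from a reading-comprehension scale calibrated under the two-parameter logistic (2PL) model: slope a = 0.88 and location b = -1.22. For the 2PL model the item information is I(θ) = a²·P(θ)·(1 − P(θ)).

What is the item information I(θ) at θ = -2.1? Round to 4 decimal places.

0.1672

P = 1/(1+e^{0.7744}) = 0.3155
P(1−P) = 0.3155 × 0.6845 = 0.2160
I = a² × P(1−P) = 0.88² × 0.2160 = 0.16725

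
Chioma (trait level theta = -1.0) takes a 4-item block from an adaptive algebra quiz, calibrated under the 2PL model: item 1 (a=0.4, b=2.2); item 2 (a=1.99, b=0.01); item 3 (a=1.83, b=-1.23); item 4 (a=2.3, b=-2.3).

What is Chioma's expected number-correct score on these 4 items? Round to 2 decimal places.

1.89

P(theta) = 1 / (1 + exp(−a(theta − b)))
P_1 = 1/(1+e^{1.2800}) = 0.2176
P_2 = 1/(1+e^{2.0099}) = 0.1182
P_3 = 1/(1+e^{-0.4209}) = 0.6037
P_4 = 1/(1+e^{-2.9900}) = 0.9521
E[score] = 0.2176 + 0.1182 + 0.6037 + 0.9521 = 1.8915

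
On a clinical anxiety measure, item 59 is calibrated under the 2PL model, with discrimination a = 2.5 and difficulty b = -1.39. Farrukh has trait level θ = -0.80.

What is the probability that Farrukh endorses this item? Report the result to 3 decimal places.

P(θ) = 1 / (1 + exp(−a(θ − b)))
Exponent: 2.5 × (-0.80 − (-1.39)) = 1.4750
1/(1 + e^{-1.4750}) = 0.8138

0.814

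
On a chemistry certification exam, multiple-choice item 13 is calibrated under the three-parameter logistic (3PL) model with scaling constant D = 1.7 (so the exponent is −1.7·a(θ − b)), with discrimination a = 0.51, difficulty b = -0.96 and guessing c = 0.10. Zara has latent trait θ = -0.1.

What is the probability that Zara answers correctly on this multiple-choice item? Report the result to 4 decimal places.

0.7104

P(θ) = c + (1 − c) · 1 / (1 + exp(−D·a(θ − b)))
Exponent: 1.7 × 0.51 × (-0.1 − (-0.96)) = 0.7456
1/(1 + e^{-0.7456}) = 0.6782
P = 0.10 + 0.90 × 0.6782 = 0.7104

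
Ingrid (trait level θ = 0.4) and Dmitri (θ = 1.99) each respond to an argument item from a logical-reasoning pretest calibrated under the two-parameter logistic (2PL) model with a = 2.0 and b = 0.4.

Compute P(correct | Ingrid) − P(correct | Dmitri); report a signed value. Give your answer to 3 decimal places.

P(θ) = 1 / (1 + exp(−a(θ − b)))
P(Ingrid) = 0.5000  [exponent 0.0000]
P(Dmitri) = 0.9601  [exponent 3.1800]
Difference = 0.5000 − 0.9601 = -0.4601

-0.460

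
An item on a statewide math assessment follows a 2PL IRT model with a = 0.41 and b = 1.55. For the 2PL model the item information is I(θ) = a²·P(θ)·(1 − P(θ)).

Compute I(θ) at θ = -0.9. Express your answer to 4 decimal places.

P = 1/(1+e^{1.0045}) = 0.2681
P(1−P) = 0.2681 × 0.7319 = 0.1962
I = a² × P(1−P) = 0.41² × 0.1962 = 0.03298

0.0330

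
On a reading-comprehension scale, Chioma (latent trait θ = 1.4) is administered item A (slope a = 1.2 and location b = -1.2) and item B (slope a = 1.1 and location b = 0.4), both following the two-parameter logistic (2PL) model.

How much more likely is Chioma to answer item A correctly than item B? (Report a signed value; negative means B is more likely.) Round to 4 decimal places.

P(θ) = 1 / (1 + exp(−a(θ − b)))
P_A = 0.9577
P_B = 0.7503
P_A − P_B = 0.2075

0.2075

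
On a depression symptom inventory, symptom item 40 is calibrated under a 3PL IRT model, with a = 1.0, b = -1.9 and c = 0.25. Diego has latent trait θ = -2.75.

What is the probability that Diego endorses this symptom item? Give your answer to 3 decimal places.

0.475

P(θ) = c + (1 − c) · 1 / (1 + exp(−a(θ − b)))
Exponent: 1.0 × (-2.75 − (-1.9)) = -0.8500
1/(1 + e^{0.8500}) = 0.2994
P = 0.25 + 0.75 × 0.2994 = 0.4746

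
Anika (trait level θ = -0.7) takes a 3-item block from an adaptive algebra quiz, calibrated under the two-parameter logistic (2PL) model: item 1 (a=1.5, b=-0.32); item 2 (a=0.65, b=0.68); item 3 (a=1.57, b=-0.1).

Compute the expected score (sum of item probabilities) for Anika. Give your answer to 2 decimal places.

0.93

P(θ) = 1 / (1 + exp(−a(θ − b)))
P_1 = 1/(1+e^{0.5700}) = 0.3612
P_2 = 1/(1+e^{0.8970}) = 0.2897
P_3 = 1/(1+e^{0.9420}) = 0.2805
E[score] = 0.3612 + 0.2897 + 0.2805 = 0.9314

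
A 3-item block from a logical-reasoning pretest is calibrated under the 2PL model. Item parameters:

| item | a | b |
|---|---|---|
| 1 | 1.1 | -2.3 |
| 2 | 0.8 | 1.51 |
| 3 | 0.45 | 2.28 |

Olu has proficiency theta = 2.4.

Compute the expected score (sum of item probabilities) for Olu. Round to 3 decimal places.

P(theta) = 1 / (1 + exp(−a(theta − b)))
P_1 = 1/(1+e^{-5.1700}) = 0.9943
P_2 = 1/(1+e^{-0.7120}) = 0.6708
P_3 = 1/(1+e^{-0.0540}) = 0.5135
E[score] = 0.9943 + 0.6708 + 0.5135 = 2.1787

2.179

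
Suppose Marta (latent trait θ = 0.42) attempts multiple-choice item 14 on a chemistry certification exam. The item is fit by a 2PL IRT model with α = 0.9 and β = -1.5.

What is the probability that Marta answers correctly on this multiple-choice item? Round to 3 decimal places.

P(θ) = 1 / (1 + exp(−α(θ − β)))
Exponent: 0.9 × (0.42 − (-1.5)) = 1.7280
1/(1 + e^{-1.7280}) = 0.8492

0.849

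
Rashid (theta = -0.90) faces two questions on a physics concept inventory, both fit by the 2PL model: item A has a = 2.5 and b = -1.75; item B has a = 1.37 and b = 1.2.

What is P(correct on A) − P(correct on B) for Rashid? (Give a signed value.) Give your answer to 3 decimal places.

0.840

P(theta) = 1 / (1 + exp(−a(theta − b)))
P_A = 0.8933
P_B = 0.0533
P_A − P_B = 0.8400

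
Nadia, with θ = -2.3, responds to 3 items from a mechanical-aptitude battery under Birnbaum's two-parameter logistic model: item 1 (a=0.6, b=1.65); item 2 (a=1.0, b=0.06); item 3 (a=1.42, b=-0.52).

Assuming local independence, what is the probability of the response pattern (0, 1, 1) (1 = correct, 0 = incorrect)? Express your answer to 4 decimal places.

P(θ) = 1 / (1 + exp(−a(θ − b)))
P_1 = 1/(1+e^{2.3700}) = 0.0855
P_2 = 1/(1+e^{2.3600}) = 0.0863
P_3 = 1/(1+e^{2.5276}) = 0.0739
L = (1−P_1) × P_2 × P_3 = 0.9145 × 0.0863 × 0.0739 = 0.00583

0.0058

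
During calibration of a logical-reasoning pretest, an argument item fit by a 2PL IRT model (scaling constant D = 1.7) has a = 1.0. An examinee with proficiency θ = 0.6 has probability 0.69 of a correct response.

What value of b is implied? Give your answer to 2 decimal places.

0.13

P(θ) = 1 / (1 + exp(−D·a(θ − b)))
logit(0.69) = ln(0.69/0.31) = 0.8001
b = θ − logit/(1.7·a) = 0.6 − 0.8001/1.7000 = 0.1293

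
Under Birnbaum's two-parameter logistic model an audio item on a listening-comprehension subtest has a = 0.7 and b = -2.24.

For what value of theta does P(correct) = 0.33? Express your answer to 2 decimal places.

-3.25

P(theta) = 1 / (1 + exp(−a(theta − b)))
logit = ln(0.3300/0.6700) = -0.7082
theta = b + logit/(a) = -2.24 + (-0.7082)/0.7000 = -3.2517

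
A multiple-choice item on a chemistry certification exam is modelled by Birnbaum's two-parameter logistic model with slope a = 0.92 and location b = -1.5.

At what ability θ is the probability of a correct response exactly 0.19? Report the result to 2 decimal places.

-3.08

P(θ) = 1 / (1 + exp(−a(θ − b)))
logit = ln(0.1900/0.8100) = -1.4500
θ = b + logit/(a) = -1.5 + (-1.4500)/0.9200 = -3.0761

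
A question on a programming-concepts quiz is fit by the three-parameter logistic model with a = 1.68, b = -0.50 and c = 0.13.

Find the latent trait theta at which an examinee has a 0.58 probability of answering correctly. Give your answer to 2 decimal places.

-0.46

P(theta) = c + (1 − c) · 1 / (1 + exp(−a(theta − b)))
Remove guessing floor: (0.58 − 0.13)/(1 − 0.13) = 0.5172
logit = ln(0.5172/0.4828) = 0.0690
theta = b + logit/(a) = -0.50 + 0.0690/1.6800 = -0.4589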